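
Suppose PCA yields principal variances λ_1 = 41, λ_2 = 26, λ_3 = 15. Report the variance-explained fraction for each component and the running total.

Step 1 — total variance = trace(Sigma) = Σ λ_i = 41 + 26 + 15 = 82.

Step 2 — fraction explained by component i = λ_i / Σ λ:
  PC1: 41/82 = 0.5
  PC2: 26/82 = 0.3171
  PC3: 15/82 = 0.1829

Step 3 — cumulative fraction after k components = (λ_1 + ... + λ_k) / Σ λ:
  k = 1: 41/82 = 0.5
  k = 2: (41 + 26)/82 = 67/82 = 0.8171
  k = 3: (41 + 26 + 15)/82 = 82/82 = 1

Summary (fraction, with percent):

explained: PC1 0.5 (50%), PC2 0.3171 (31.71%), PC3 0.1829 (18.29%);  cumulative: 0.5, 0.8171, 1


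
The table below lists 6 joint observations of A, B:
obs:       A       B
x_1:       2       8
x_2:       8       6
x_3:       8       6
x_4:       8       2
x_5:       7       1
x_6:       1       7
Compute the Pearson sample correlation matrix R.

Step 1 — column means:
  mean(A) = (2 + 8 + 8 + 8 + 7 + 1) / 6 = 34/6 = 5.6667
  mean(B) = (8 + 6 + 6 + 2 + 1 + 7) / 6 = 30/6 = 5

Step 2 — sample variances and covariances s[i,j] = (1/(n-1)) · Σ_k (x_{k,i} - mean_i) · (x_{k,j} - mean_j), with n-1 = 5:
  s[A,A] = ((-3.6667)·(-3.6667) + (2.3333)·(2.3333) + (2.3333)·(2.3333) + (2.3333)·(2.3333) + (1.3333)·(1.3333) + (-4.6667)·(-4.6667)) / 5 = 53.3333/5 = 10.6667
  s[A,B] = ((-3.6667)·(3) + (2.3333)·(1) + (2.3333)·(1) + (2.3333)·(-3) + (1.3333)·(-4) + (-4.6667)·(2)) / 5 = -28/5 = -5.6
  s[B,B] = ((3)·(3) + (1)·(1) + (1)·(1) + (-3)·(-3) + (-4)·(-4) + (2)·(2)) / 5 = 40/5 = 8
  Sample standard deviations s_i = √(s[i,i]):
  s(A) = √(10.6667) = 3.266
  s(B) = √(8) = 2.8284

Step 3 — r_{ij} = s_{ij} / (s_i · s_j):
  r[A,A] = 1 (diagonal).
  r[A,B] = -5.6 / (3.266 · 2.8284) = -5.6 / 9.2376 = -0.6062
  r[B,B] = 1 (diagonal).

R is symmetric with unit diagonal. Assembling:

R = [[1, -0.6062],
 [-0.6062, 1]]


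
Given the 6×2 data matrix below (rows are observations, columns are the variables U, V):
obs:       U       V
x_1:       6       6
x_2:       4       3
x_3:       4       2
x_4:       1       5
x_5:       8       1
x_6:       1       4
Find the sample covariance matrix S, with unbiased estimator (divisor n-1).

Step 1 — column means:
  mean(U) = (6 + 4 + 4 + 1 + 8 + 1) / 6 = 24/6 = 4
  mean(V) = (6 + 3 + 2 + 5 + 1 + 4) / 6 = 21/6 = 3.5

Step 2 — sample covariance S[i,j] = (1/(n-1)) · Σ_k (x_{k,i} - mean_i) · (x_{k,j} - mean_j), with n-1 = 5.
  S[U,U] = ((2)·(2) + (0)·(0) + (0)·(0) + (-3)·(-3) + (4)·(4) + (-3)·(-3)) / 5 = 38/5 = 7.6
  S[U,V] = ((2)·(2.5) + (0)·(-0.5) + (0)·(-1.5) + (-3)·(1.5) + (4)·(-2.5) + (-3)·(0.5)) / 5 = -11/5 = -2.2
  S[V,V] = ((2.5)·(2.5) + (-0.5)·(-0.5) + (-1.5)·(-1.5) + (1.5)·(1.5) + (-2.5)·(-2.5) + (0.5)·(0.5)) / 5 = 17.5/5 = 3.5

S is symmetric (S[j,i] = S[i,j]). Assembling:

S = [[7.6, -2.2],
 [-2.2, 3.5]]


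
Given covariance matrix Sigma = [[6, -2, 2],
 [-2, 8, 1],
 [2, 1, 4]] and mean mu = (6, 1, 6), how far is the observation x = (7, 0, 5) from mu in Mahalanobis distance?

Step 1 — centre the observation: (x - mu) = (1, -1, -1).

Step 2 — invert Sigma (cofactor / det for 3×3, or solve directly):
  Sigma^{-1} = [[0.2385, 0.0769, -0.1385],
 [0.0769, 0.1538, -0.0769],
 [-0.1385, -0.0769, 0.3385]].

Step 3 — form the quadratic (x - mu)^T · Sigma^{-1} · (x - mu):
  Sigma^{-1} · (x - mu) = (0.3, 0, -0.4).
  (x - mu)^T · [Sigma^{-1} · (x - mu)] = (1)·(0.3) + (-1)·(0) + (-1)·(-0.4) = 0.7.

Step 4 — take square root: d = √(0.7) ≈ 0.8367.

d(x, mu) = √(0.7) ≈ 0.8367


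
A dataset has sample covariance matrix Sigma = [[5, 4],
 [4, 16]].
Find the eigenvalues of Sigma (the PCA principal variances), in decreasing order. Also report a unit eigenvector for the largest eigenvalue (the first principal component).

Step 1 — characteristic polynomial of 2×2 Sigma:
  det(Sigma - λI) = λ² - trace · λ + det = 0.
  trace = 5 + 16 = 21, det = 5·16 - (4)² = 64.
Step 2 — discriminant:
  Δ = trace² - 4·det = 441 - 256 = 185.
Step 3 — eigenvalues:
  λ = (trace ± √Δ)/2 = (21 ± 13.6015)/2,
  λ_1 = 17.3007,  λ_2 = 3.6993.

Step 4 — unit eigenvector for λ_1: solve (Sigma - λ_1 I)v = 0. First row:
  (5 - 17.3007)·v_x + (4)·v_y = 0, i.e. (-12.3007)·v_x + (4)·v_y = 0,
  so v ∝ (b, λ_1 - a) = (4, 12.3007) = u.
  ||u|| = √((4)² + (12.3007)²) = √(167.3081) ≈ 12.9348,
  v_1 = u/||u|| ≈ (0.3092, 0.951) (||v_1|| = 1).

λ_1 = 17.3007,  λ_2 = 3.6993;  v_1 ≈ (0.3092, 0.951)


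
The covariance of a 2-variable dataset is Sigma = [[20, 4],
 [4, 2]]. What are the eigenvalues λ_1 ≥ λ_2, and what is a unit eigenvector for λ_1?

Step 1 — characteristic polynomial of 2×2 Sigma:
  det(Sigma - λI) = λ² - trace · λ + det = 0.
  trace = 20 + 2 = 22, det = 20·2 - (4)² = 24.
Step 2 — discriminant:
  Δ = trace² - 4·det = 484 - 96 = 388.
Step 3 — eigenvalues:
  λ = (trace ± √Δ)/2 = (22 ± 19.6977)/2,
  λ_1 = 20.8489,  λ_2 = 1.1511.

Step 4 — unit eigenvector for λ_1: solve (Sigma - λ_1 I)v = 0. First row:
  (20 - 20.8489)·v_x + (4)·v_y = 0, i.e. (-0.8489)·v_x + (4)·v_y = 0,
  so v ∝ (b, λ_1 - a) = (4, 0.8489) = u.
  ||u|| = √((4)² + (0.8489)²) = √(16.7206) ≈ 4.0891,
  v_1 = u/||u|| ≈ (0.9782, 0.2076) (||v_1|| = 1).

λ_1 = 20.8489,  λ_2 = 1.1511;  v_1 ≈ (0.9782, 0.2076)


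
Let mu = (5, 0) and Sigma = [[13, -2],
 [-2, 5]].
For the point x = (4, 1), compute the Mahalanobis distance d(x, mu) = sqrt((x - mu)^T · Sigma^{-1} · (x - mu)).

Step 1 — centre the observation: (x - mu) = (-1, 1).

Step 2 — invert Sigma. det(Sigma) = 13·5 - (-2)² = 61.
  Sigma^{-1} = (1/det) · [[d, -b], [-b, a]] = [[0.082, 0.0328],
 [0.0328, 0.2131]].

Step 3 — form the quadratic (x - mu)^T · Sigma^{-1} · (x - mu):
  Sigma^{-1} · (x - mu) = (-0.0492, 0.1803).
  (x - mu)^T · [Sigma^{-1} · (x - mu)] = (-1)·(-0.0492) + (1)·(0.1803) = 0.2295.

Step 4 — take square root: d = √(0.2295) ≈ 0.4791.

d(x, mu) = √(0.2295) ≈ 0.4791


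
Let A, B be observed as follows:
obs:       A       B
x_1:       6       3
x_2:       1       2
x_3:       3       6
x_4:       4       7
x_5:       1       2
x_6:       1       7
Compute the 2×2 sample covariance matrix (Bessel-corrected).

Step 1 — column means:
  mean(A) = (6 + 1 + 3 + 4 + 1 + 1) / 6 = 16/6 = 2.6667
  mean(B) = (3 + 2 + 6 + 7 + 2 + 7) / 6 = 27/6 = 4.5

Step 2 — sample covariance S[i,j] = (1/(n-1)) · Σ_k (x_{k,i} - mean_i) · (x_{k,j} - mean_j), with n-1 = 5.
  S[A,A] = ((3.3333)·(3.3333) + (-1.6667)·(-1.6667) + (0.3333)·(0.3333) + (1.3333)·(1.3333) + (-1.6667)·(-1.6667) + (-1.6667)·(-1.6667)) / 5 = 21.3333/5 = 4.2667
  S[A,B] = ((3.3333)·(-1.5) + (-1.6667)·(-2.5) + (0.3333)·(1.5) + (1.3333)·(2.5) + (-1.6667)·(-2.5) + (-1.6667)·(2.5)) / 5 = 3/5 = 0.6
  S[B,B] = ((-1.5)·(-1.5) + (-2.5)·(-2.5) + (1.5)·(1.5) + (2.5)·(2.5) + (-2.5)·(-2.5) + (2.5)·(2.5)) / 5 = 29.5/5 = 5.9

S is symmetric (S[j,i] = S[i,j]). Assembling:

S = [[4.2667, 0.6],
 [0.6, 5.9]]


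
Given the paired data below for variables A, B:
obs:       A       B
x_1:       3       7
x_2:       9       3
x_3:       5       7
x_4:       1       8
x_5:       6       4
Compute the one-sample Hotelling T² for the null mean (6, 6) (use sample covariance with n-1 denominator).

Step 1 — sample mean vector:
  mean(A) = (3 + 9 + 5 + 1 + 6) / 5 = 24/5 = 4.8
  mean(B) = (7 + 3 + 7 + 8 + 4) / 5 = 29/5 = 5.8
  x̄ = (4.8, 5.8),  deviation x̄ - mu_0 = (4.8, 5.8) - (6, 6) = (-1.2, -0.2).

Step 2 — sample covariance matrix, S[i,j] = (1/(n-1)) · Σ_k (x_{k,i} - mean_i) · (x_{k,j} - mean_j), divisor n-1 = 4:
  S[A,A] = ((-1.8)·(-1.8) + (4.2)·(4.2) + (0.2)·(0.2) + (-3.8)·(-3.8) + (1.2)·(1.2)) / 4 = 36.8/4 = 9.2
  S[A,B] = ((-1.8)·(1.2) + (4.2)·(-2.8) + (0.2)·(1.2) + (-3.8)·(2.2) + (1.2)·(-1.8)) / 4 = -24.2/4 = -6.05
  S[B,B] = ((1.2)·(1.2) + (-2.8)·(-2.8) + (1.2)·(1.2) + (2.2)·(2.2) + (-1.8)·(-1.8)) / 4 = 18.8/4 = 4.7
  S = [[9.2, -6.05],
 [-6.05, 4.7]].

Step 3 — invert S. det(S) = 9.2·4.7 - (-6.05)² = 6.6375.
  S^{-1} = (1/det) · [[d, -b], [-b, a]] = [[0.7081, 0.9115],
 [0.9115, 1.3861]].

Step 4 — quadratic form (x̄ - mu_0)^T · S^{-1} · (x̄ - mu_0):
  S^{-1} · (x̄ - mu_0) = (-1.032, -1.371),
  (x̄ - mu_0)^T · [...] = (-1.2)·(-1.032) + (-0.2)·(-1.371) = 1.5126.

Step 5 — scale by n: T² = 5 · 1.5126 = 7.5631.

T² ≈ 7.5631


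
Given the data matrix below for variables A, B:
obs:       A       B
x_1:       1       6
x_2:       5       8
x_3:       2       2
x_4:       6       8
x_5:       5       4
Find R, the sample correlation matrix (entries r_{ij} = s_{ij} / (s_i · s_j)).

Step 1 — column means:
  mean(A) = (1 + 5 + 2 + 6 + 5) / 5 = 19/5 = 3.8
  mean(B) = (6 + 8 + 2 + 8 + 4) / 5 = 28/5 = 5.6

Step 2 — sample variances and covariances s[i,j] = (1/(n-1)) · Σ_k (x_{k,i} - mean_i) · (x_{k,j} - mean_j), with n-1 = 4:
  s[A,A] = ((-2.8)·(-2.8) + (1.2)·(1.2) + (-1.8)·(-1.8) + (2.2)·(2.2) + (1.2)·(1.2)) / 4 = 18.8/4 = 4.7
  s[A,B] = ((-2.8)·(0.4) + (1.2)·(2.4) + (-1.8)·(-3.6) + (2.2)·(2.4) + (1.2)·(-1.6)) / 4 = 11.6/4 = 2.9
  s[B,B] = ((0.4)·(0.4) + (2.4)·(2.4) + (-3.6)·(-3.6) + (2.4)·(2.4) + (-1.6)·(-1.6)) / 4 = 27.2/4 = 6.8
  Sample standard deviations s_i = √(s[i,i]):
  s(A) = √(4.7) = 2.1679
  s(B) = √(6.8) = 2.6077

Step 3 — r_{ij} = s_{ij} / (s_i · s_j):
  r[A,A] = 1 (diagonal).
  r[A,B] = 2.9 / (2.1679 · 2.6077) = 2.9 / 5.6533 = 0.513
  r[B,B] = 1 (diagonal).

R is symmetric with unit diagonal. Assembling:

R = [[1, 0.513],
 [0.513, 1]]


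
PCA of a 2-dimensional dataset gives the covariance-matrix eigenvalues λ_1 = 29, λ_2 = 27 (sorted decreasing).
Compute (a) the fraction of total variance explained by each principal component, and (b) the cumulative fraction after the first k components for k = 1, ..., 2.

Step 1 — total variance = trace(Sigma) = Σ λ_i = 29 + 27 = 56.

Step 2 — fraction explained by component i = λ_i / Σ λ:
  PC1: 29/56 = 0.5179
  PC2: 27/56 = 0.4821

Step 3 — cumulative fraction after k components = (λ_1 + ... + λ_k) / Σ λ:
  k = 1: 29/56 = 0.5179
  k = 2: (29 + 27)/56 = 56/56 = 1

Summary (fraction, with percent):

explained: PC1 0.5179 (51.79%), PC2 0.4821 (48.21%);  cumulative: 0.5179, 1


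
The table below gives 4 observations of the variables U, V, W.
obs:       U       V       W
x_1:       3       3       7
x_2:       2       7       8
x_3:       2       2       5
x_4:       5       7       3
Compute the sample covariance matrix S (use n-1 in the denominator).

Step 1 — column means:
  mean(U) = (3 + 2 + 2 + 5) / 4 = 12/4 = 3
  mean(V) = (3 + 7 + 2 + 7) / 4 = 19/4 = 4.75
  mean(W) = (7 + 8 + 5 + 3) / 4 = 23/4 = 5.75

Step 2 — sample covariance S[i,j] = (1/(n-1)) · Σ_k (x_{k,i} - mean_i) · (x_{k,j} - mean_j), with n-1 = 3.
  S[U,U] = ((0)·(0) + (-1)·(-1) + (-1)·(-1) + (2)·(2)) / 3 = 6/3 = 2
  S[U,V] = ((0)·(-1.75) + (-1)·(2.25) + (-1)·(-2.75) + (2)·(2.25)) / 3 = 5/3 = 1.6667
  S[U,W] = ((0)·(1.25) + (-1)·(2.25) + (-1)·(-0.75) + (2)·(-2.75)) / 3 = -7/3 = -2.3333
  S[V,V] = ((-1.75)·(-1.75) + (2.25)·(2.25) + (-2.75)·(-2.75) + (2.25)·(2.25)) / 3 = 20.75/3 = 6.9167
  S[V,W] = ((-1.75)·(1.25) + (2.25)·(2.25) + (-2.75)·(-0.75) + (2.25)·(-2.75)) / 3 = -1.25/3 = -0.4167
  S[W,W] = ((1.25)·(1.25) + (2.25)·(2.25) + (-0.75)·(-0.75) + (-2.75)·(-2.75)) / 3 = 14.75/3 = 4.9167

S is symmetric (S[j,i] = S[i,j]). Assembling:

S = [[2, 1.6667, -2.3333],
 [1.6667, 6.9167, -0.4167],
 [-2.3333, -0.4167, 4.9167]]


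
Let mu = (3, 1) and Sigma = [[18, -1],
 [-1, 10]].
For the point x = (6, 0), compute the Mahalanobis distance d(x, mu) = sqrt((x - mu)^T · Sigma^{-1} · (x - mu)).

Step 1 — centre the observation: (x - mu) = (3, -1).

Step 2 — invert Sigma. det(Sigma) = 18·10 - (-1)² = 179.
  Sigma^{-1} = (1/det) · [[d, -b], [-b, a]] = [[0.0559, 0.0056],
 [0.0056, 0.1006]].

Step 3 — form the quadratic (x - mu)^T · Sigma^{-1} · (x - mu):
  Sigma^{-1} · (x - mu) = (0.162, -0.0838).
  (x - mu)^T · [Sigma^{-1} · (x - mu)] = (3)·(0.162) + (-1)·(-0.0838) = 0.5698.

Step 4 — take square root: d = √(0.5698) ≈ 0.7549.

d(x, mu) = √(0.5698) ≈ 0.7549


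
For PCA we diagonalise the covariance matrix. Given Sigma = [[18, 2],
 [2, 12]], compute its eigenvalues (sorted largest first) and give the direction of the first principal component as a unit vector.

Step 1 — characteristic polynomial of 2×2 Sigma:
  det(Sigma - λI) = λ² - trace · λ + det = 0.
  trace = 18 + 12 = 30, det = 18·12 - (2)² = 212.
Step 2 — discriminant:
  Δ = trace² - 4·det = 900 - 848 = 52.
Step 3 — eigenvalues:
  λ = (trace ± √Δ)/2 = (30 ± 7.2111)/2,
  λ_1 = 18.6056,  λ_2 = 11.3944.

Step 4 — unit eigenvector for λ_1: solve (Sigma - λ_1 I)v = 0. First row:
  (18 - 18.6056)·v_x + (2)·v_y = 0, i.e. (-0.6056)·v_x + (2)·v_y = 0,
  so v ∝ (b, λ_1 - a) = (2, 0.6056) = u.
  ||u|| = √((2)² + (0.6056)²) = √(4.3667) ≈ 2.0897,
  v_1 = u/||u|| ≈ (0.9571, 0.2898) (||v_1|| = 1).

λ_1 = 18.6056,  λ_2 = 11.3944;  v_1 ≈ (0.9571, 0.2898)


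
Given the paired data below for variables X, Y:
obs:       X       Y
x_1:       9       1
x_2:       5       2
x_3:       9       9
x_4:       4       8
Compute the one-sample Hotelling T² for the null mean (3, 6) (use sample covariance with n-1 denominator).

Step 1 — sample mean vector:
  mean(X) = (9 + 5 + 9 + 4) / 4 = 27/4 = 6.75
  mean(Y) = (1 + 2 + 9 + 8) / 4 = 20/4 = 5
  x̄ = (6.75, 5),  deviation x̄ - mu_0 = (6.75, 5) - (3, 6) = (3.75, -1).

Step 2 — sample covariance matrix, S[i,j] = (1/(n-1)) · Σ_k (x_{k,i} - mean_i) · (x_{k,j} - mean_j), divisor n-1 = 3:
  S[X,X] = ((2.25)·(2.25) + (-1.75)·(-1.75) + (2.25)·(2.25) + (-2.75)·(-2.75)) / 3 = 20.75/3 = 6.9167
  S[X,Y] = ((2.25)·(-4) + (-1.75)·(-3) + (2.25)·(4) + (-2.75)·(3)) / 3 = -3/3 = -1
  S[Y,Y] = ((-4)·(-4) + (-3)·(-3) + (4)·(4) + (3)·(3)) / 3 = 50/3 = 16.6667
  S = [[6.9167, -1],
 [-1, 16.6667]].

Step 3 — invert S. det(S) = 6.9167·16.6667 - (-1)² = 114.2778.
  S^{-1} = (1/det) · [[d, -b], [-b, a]] = [[0.1458, 0.0088],
 [0.0088, 0.0605]].

Step 4 — quadratic form (x̄ - mu_0)^T · S^{-1} · (x̄ - mu_0):
  S^{-1} · (x̄ - mu_0) = (0.5382, -0.0277),
  (x̄ - mu_0)^T · [...] = (3.75)·(0.5382) + (-1)·(-0.0277) = 2.0458.

Step 5 — scale by n: T² = 4 · 2.0458 = 8.1833.

T² ≈ 8.1833


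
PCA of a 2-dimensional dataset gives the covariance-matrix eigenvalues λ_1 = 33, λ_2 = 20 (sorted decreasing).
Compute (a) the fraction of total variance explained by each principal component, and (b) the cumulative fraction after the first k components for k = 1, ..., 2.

Step 1 — total variance = trace(Sigma) = Σ λ_i = 33 + 20 = 53.

Step 2 — fraction explained by component i = λ_i / Σ λ:
  PC1: 33/53 = 0.6226
  PC2: 20/53 = 0.3774

Step 3 — cumulative fraction after k components = (λ_1 + ... + λ_k) / Σ λ:
  k = 1: 33/53 = 0.6226
  k = 2: (33 + 20)/53 = 53/53 = 1

Summary (fraction, with percent):

explained: PC1 0.6226 (62.26%), PC2 0.3774 (37.74%);  cumulative: 0.6226, 1


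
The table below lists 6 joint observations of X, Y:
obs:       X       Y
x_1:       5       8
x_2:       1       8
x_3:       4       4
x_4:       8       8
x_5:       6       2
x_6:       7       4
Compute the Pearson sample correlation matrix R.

Step 1 — column means:
  mean(X) = (5 + 1 + 4 + 8 + 6 + 7) / 6 = 31/6 = 5.1667
  mean(Y) = (8 + 8 + 4 + 8 + 2 + 4) / 6 = 34/6 = 5.6667

Step 2 — sample variances and covariances s[i,j] = (1/(n-1)) · Σ_k (x_{k,i} - mean_i) · (x_{k,j} - mean_j), with n-1 = 5:
  s[X,X] = ((-0.1667)·(-0.1667) + (-4.1667)·(-4.1667) + (-1.1667)·(-1.1667) + (2.8333)·(2.8333) + (0.8333)·(0.8333) + (1.8333)·(1.8333)) / 5 = 30.8333/5 = 6.1667
  s[X,Y] = ((-0.1667)·(2.3333) + (-4.1667)·(2.3333) + (-1.1667)·(-1.6667) + (2.8333)·(2.3333) + (0.8333)·(-3.6667) + (1.8333)·(-1.6667)) / 5 = -7.6667/5 = -1.5333
  s[Y,Y] = ((2.3333)·(2.3333) + (2.3333)·(2.3333) + (-1.6667)·(-1.6667) + (2.3333)·(2.3333) + (-3.6667)·(-3.6667) + (-1.6667)·(-1.6667)) / 5 = 35.3333/5 = 7.0667
  Sample standard deviations s_i = √(s[i,i]):
  s(X) = √(6.1667) = 2.4833
  s(Y) = √(7.0667) = 2.6583

Step 3 — r_{ij} = s_{ij} / (s_i · s_j):
  r[X,X] = 1 (diagonal).
  r[X,Y] = -1.5333 / (2.4833 · 2.6583) = -1.5333 / 6.6013 = -0.2323
  r[Y,Y] = 1 (diagonal).

R is symmetric with unit diagonal. Assembling:

R = [[1, -0.2323],
 [-0.2323, 1]]


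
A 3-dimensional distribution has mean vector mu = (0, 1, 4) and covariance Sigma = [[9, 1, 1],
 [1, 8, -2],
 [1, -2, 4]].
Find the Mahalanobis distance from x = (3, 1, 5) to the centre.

Step 1 — centre the observation: (x - mu) = (3, 0, 1).

Step 2 — invert Sigma (cofactor / det for 3×3, or solve directly):
  Sigma^{-1} = [[0.1186, -0.0254, -0.0424],
 [-0.0254, 0.1483, 0.0805],
 [-0.0424, 0.0805, 0.3008]].

Step 3 — form the quadratic (x - mu)^T · Sigma^{-1} · (x - mu):
  Sigma^{-1} · (x - mu) = (0.3136, 0.0042, 0.1737).
  (x - mu)^T · [Sigma^{-1} · (x - mu)] = (3)·(0.3136) + (0)·(0.0042) + (1)·(0.1737) = 1.1144.

Step 4 — take square root: d = √(1.1144) ≈ 1.0557.

d(x, mu) = √(1.1144) ≈ 1.0557


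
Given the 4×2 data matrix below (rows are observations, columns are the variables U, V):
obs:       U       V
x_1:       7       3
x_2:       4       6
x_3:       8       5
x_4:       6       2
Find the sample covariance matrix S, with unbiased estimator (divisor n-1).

Step 1 — column means:
  mean(U) = (7 + 4 + 8 + 6) / 4 = 25/4 = 6.25
  mean(V) = (3 + 6 + 5 + 2) / 4 = 16/4 = 4

Step 2 — sample covariance S[i,j] = (1/(n-1)) · Σ_k (x_{k,i} - mean_i) · (x_{k,j} - mean_j), with n-1 = 3.
  S[U,U] = ((0.75)·(0.75) + (-2.25)·(-2.25) + (1.75)·(1.75) + (-0.25)·(-0.25)) / 3 = 8.75/3 = 2.9167
  S[U,V] = ((0.75)·(-1) + (-2.25)·(2) + (1.75)·(1) + (-0.25)·(-2)) / 3 = -3/3 = -1
  S[V,V] = ((-1)·(-1) + (2)·(2) + (1)·(1) + (-2)·(-2)) / 3 = 10/3 = 3.3333

S is symmetric (S[j,i] = S[i,j]). Assembling:

S = [[2.9167, -1],
 [-1, 3.3333]]


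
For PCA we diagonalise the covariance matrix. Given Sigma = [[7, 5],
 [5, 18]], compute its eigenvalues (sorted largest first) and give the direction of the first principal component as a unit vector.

Step 1 — characteristic polynomial of 2×2 Sigma:
  det(Sigma - λI) = λ² - trace · λ + det = 0.
  trace = 7 + 18 = 25, det = 7·18 - (5)² = 101.
Step 2 — discriminant:
  Δ = trace² - 4·det = 625 - 404 = 221.
Step 3 — eigenvalues:
  λ = (trace ± √Δ)/2 = (25 ± 14.8661)/2,
  λ_1 = 19.933,  λ_2 = 5.067.

Step 4 — unit eigenvector for λ_1: solve (Sigma - λ_1 I)v = 0. First row:
  (7 - 19.933)·v_x + (5)·v_y = 0, i.e. (-12.933)·v_x + (5)·v_y = 0,
  so v ∝ (b, λ_1 - a) = (5, 12.933) = u.
  ||u|| = √((5)² + (12.933)²) = √(192.2634) ≈ 13.8659,
  v_1 = u/||u|| ≈ (0.3606, 0.9327) (||v_1|| = 1).

λ_1 = 19.933,  λ_2 = 5.067;  v_1 ≈ (0.3606, 0.9327)


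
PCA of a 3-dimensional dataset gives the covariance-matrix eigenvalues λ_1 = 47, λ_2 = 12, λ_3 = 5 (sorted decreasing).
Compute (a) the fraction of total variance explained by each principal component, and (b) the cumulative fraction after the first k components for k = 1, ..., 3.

Step 1 — total variance = trace(Sigma) = Σ λ_i = 47 + 12 + 5 = 64.

Step 2 — fraction explained by component i = λ_i / Σ λ:
  PC1: 47/64 = 0.7344
  PC2: 12/64 = 0.1875
  PC3: 5/64 = 0.0781

Step 3 — cumulative fraction after k components = (λ_1 + ... + λ_k) / Σ λ:
  k = 1: 47/64 = 0.7344
  k = 2: (47 + 12)/64 = 59/64 = 0.9219
  k = 3: (47 + 12 + 5)/64 = 64/64 = 1

Summary (fraction, with percent):

explained: PC1 0.7344 (73.44%), PC2 0.1875 (18.75%), PC3 0.0781 (7.81%);  cumulative: 0.7344, 0.9219, 1


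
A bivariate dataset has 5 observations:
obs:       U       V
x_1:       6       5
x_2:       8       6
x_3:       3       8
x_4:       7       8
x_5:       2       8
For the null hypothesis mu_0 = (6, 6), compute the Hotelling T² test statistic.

Step 1 — sample mean vector:
  mean(U) = (6 + 8 + 3 + 7 + 2) / 5 = 26/5 = 5.2
  mean(V) = (5 + 6 + 8 + 8 + 8) / 5 = 35/5 = 7
  x̄ = (5.2, 7),  deviation x̄ - mu_0 = (5.2, 7) - (6, 6) = (-0.8, 1).

Step 2 — sample covariance matrix, S[i,j] = (1/(n-1)) · Σ_k (x_{k,i} - mean_i) · (x_{k,j} - mean_j), divisor n-1 = 4:
  S[U,U] = ((0.8)·(0.8) + (2.8)·(2.8) + (-2.2)·(-2.2) + (1.8)·(1.8) + (-3.2)·(-3.2)) / 4 = 26.8/4 = 6.7
  S[U,V] = ((0.8)·(-2) + (2.8)·(-1) + (-2.2)·(1) + (1.8)·(1) + (-3.2)·(1)) / 4 = -8/4 = -2
  S[V,V] = ((-2)·(-2) + (-1)·(-1) + (1)·(1) + (1)·(1) + (1)·(1)) / 4 = 8/4 = 2
  S = [[6.7, -2],
 [-2, 2]].

Step 3 — invert S. det(S) = 6.7·2 - (-2)² = 9.4.
  S^{-1} = (1/det) · [[d, -b], [-b, a]] = [[0.2128, 0.2128],
 [0.2128, 0.7128]].

Step 4 — quadratic form (x̄ - mu_0)^T · S^{-1} · (x̄ - mu_0):
  S^{-1} · (x̄ - mu_0) = (0.0426, 0.5426),
  (x̄ - mu_0)^T · [...] = (-0.8)·(0.0426) + (1)·(0.5426) = 0.5085.

Step 5 — scale by n: T² = 5 · 0.5085 = 2.5426.

T² ≈ 2.5426


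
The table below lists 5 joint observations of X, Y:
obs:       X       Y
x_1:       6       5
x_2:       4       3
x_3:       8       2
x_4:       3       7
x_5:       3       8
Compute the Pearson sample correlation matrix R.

Step 1 — column means:
  mean(X) = (6 + 4 + 8 + 3 + 3) / 5 = 24/5 = 4.8
  mean(Y) = (5 + 3 + 2 + 7 + 8) / 5 = 25/5 = 5

Step 2 — sample variances and covariances s[i,j] = (1/(n-1)) · Σ_k (x_{k,i} - mean_i) · (x_{k,j} - mean_j), with n-1 = 4:
  s[X,X] = ((1.2)·(1.2) + (-0.8)·(-0.8) + (3.2)·(3.2) + (-1.8)·(-1.8) + (-1.8)·(-1.8)) / 4 = 18.8/4 = 4.7
  s[X,Y] = ((1.2)·(0) + (-0.8)·(-2) + (3.2)·(-3) + (-1.8)·(2) + (-1.8)·(3)) / 4 = -17/4 = -4.25
  s[Y,Y] = ((0)·(0) + (-2)·(-2) + (-3)·(-3) + (2)·(2) + (3)·(3)) / 4 = 26/4 = 6.5
  Sample standard deviations s_i = √(s[i,i]):
  s(X) = √(4.7) = 2.1679
  s(Y) = √(6.5) = 2.5495

Step 3 — r_{ij} = s_{ij} / (s_i · s_j):
  r[X,X] = 1 (diagonal).
  r[X,Y] = -4.25 / (2.1679 · 2.5495) = -4.25 / 5.5272 = -0.7689
  r[Y,Y] = 1 (diagonal).

R is symmetric with unit diagonal. Assembling:

R = [[1, -0.7689],
 [-0.7689, 1]]


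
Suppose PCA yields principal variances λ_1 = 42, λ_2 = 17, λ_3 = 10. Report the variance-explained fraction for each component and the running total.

Step 1 — total variance = trace(Sigma) = Σ λ_i = 42 + 17 + 10 = 69.

Step 2 — fraction explained by component i = λ_i / Σ λ:
  PC1: 42/69 = 0.6087
  PC2: 17/69 = 0.2464
  PC3: 10/69 = 0.1449

Step 3 — cumulative fraction after k components = (λ_1 + ... + λ_k) / Σ λ:
  k = 1: 42/69 = 0.6087
  k = 2: (42 + 17)/69 = 59/69 = 0.8551
  k = 3: (42 + 17 + 10)/69 = 69/69 = 1

Summary (fraction, with percent):

explained: PC1 0.6087 (60.87%), PC2 0.2464 (24.64%), PC3 0.1449 (14.49%);  cumulative: 0.6087, 0.8551, 1


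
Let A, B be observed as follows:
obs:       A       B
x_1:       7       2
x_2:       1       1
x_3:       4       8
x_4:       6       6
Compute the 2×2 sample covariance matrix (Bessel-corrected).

Step 1 — column means:
  mean(A) = (7 + 1 + 4 + 6) / 4 = 18/4 = 4.5
  mean(B) = (2 + 1 + 8 + 6) / 4 = 17/4 = 4.25

Step 2 — sample covariance S[i,j] = (1/(n-1)) · Σ_k (x_{k,i} - mean_i) · (x_{k,j} - mean_j), with n-1 = 3.
  S[A,A] = ((2.5)·(2.5) + (-3.5)·(-3.5) + (-0.5)·(-0.5) + (1.5)·(1.5)) / 3 = 21/3 = 7
  S[A,B] = ((2.5)·(-2.25) + (-3.5)·(-3.25) + (-0.5)·(3.75) + (1.5)·(1.75)) / 3 = 6.5/3 = 2.1667
  S[B,B] = ((-2.25)·(-2.25) + (-3.25)·(-3.25) + (3.75)·(3.75) + (1.75)·(1.75)) / 3 = 32.75/3 = 10.9167

S is symmetric (S[j,i] = S[i,j]). Assembling:

S = [[7, 2.1667],
 [2.1667, 10.9167]]


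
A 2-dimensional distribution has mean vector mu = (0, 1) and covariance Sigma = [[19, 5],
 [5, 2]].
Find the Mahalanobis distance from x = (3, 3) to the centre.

Step 1 — centre the observation: (x - mu) = (3, 2).

Step 2 — invert Sigma. det(Sigma) = 19·2 - (5)² = 13.
  Sigma^{-1} = (1/det) · [[d, -b], [-b, a]] = [[0.1538, -0.3846],
 [-0.3846, 1.4615]].

Step 3 — form the quadratic (x - mu)^T · Sigma^{-1} · (x - mu):
  Sigma^{-1} · (x - mu) = (-0.3077, 1.7692).
  (x - mu)^T · [Sigma^{-1} · (x - mu)] = (3)·(-0.3077) + (2)·(1.7692) = 2.6154.

Step 4 — take square root: d = √(2.6154) ≈ 1.6172.

d(x, mu) = √(2.6154) ≈ 1.6172


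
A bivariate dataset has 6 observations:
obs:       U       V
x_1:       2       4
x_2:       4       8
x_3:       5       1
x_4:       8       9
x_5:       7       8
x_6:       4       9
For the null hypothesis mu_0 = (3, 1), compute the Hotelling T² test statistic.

Step 1 — sample mean vector:
  mean(U) = (2 + 4 + 5 + 8 + 7 + 4) / 6 = 30/6 = 5
  mean(V) = (4 + 8 + 1 + 9 + 8 + 9) / 6 = 39/6 = 6.5
  x̄ = (5, 6.5),  deviation x̄ - mu_0 = (5, 6.5) - (3, 1) = (2, 5.5).

Step 2 — sample covariance matrix, S[i,j] = (1/(n-1)) · Σ_k (x_{k,i} - mean_i) · (x_{k,j} - mean_j), divisor n-1 = 5:
  S[U,U] = ((-3)·(-3) + (-1)·(-1) + (0)·(0) + (3)·(3) + (2)·(2) + (-1)·(-1)) / 5 = 24/5 = 4.8
  S[U,V] = ((-3)·(-2.5) + (-1)·(1.5) + (0)·(-5.5) + (3)·(2.5) + (2)·(1.5) + (-1)·(2.5)) / 5 = 14/5 = 2.8
  S[V,V] = ((-2.5)·(-2.5) + (1.5)·(1.5) + (-5.5)·(-5.5) + (2.5)·(2.5) + (1.5)·(1.5) + (2.5)·(2.5)) / 5 = 53.5/5 = 10.7
  S = [[4.8, 2.8],
 [2.8, 10.7]].

Step 3 — invert S. det(S) = 4.8·10.7 - (2.8)² = 43.52.
  S^{-1} = (1/det) · [[d, -b], [-b, a]] = [[0.2459, -0.0643],
 [-0.0643, 0.1103]].

Step 4 — quadratic form (x̄ - mu_0)^T · S^{-1} · (x̄ - mu_0):
  S^{-1} · (x̄ - mu_0) = (0.1379, 0.4779),
  (x̄ - mu_0)^T · [...] = (2)·(0.1379) + (5.5)·(0.4779) = 2.9044.

Step 5 — scale by n: T² = 6 · 2.9044 = 17.4265.

T² ≈ 17.4265


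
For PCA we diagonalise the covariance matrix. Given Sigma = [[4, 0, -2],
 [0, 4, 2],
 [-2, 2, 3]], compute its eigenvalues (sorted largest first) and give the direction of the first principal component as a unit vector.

Step 1 — characteristic polynomial p(λ) = det(λI - Sigma) = λ³ - tr·λ² + c_1·λ - det, where tr = trace, c_1 = sum of the principal 2×2 minors, det = det(Sigma):
  tr = 4 + 4 + 3 = 11,
  c_1 = (4·4 - (0)²) + (4·3 - (-2)²) + (4·3 - (2)²) = 16 + 8 + 8 = 32,
  det = 4·(4·3 - (2)²) - (0)·((0)·3 - (2)·(-2)) + (-2)·((0)·(2) - 4·(-2)) = 4·(8) - (0)·(4) + (-2)·(8) = 16.
  So p(λ) = λ³ - 11λ² + 32λ - 16.
Step 2 — look for an integer root (rational root theorem: any rational root is an integer divisor of 16). Testing λ = 4:
  p(4) = 64 - 176 + 128 - 16 = 0  ✓
  Dividing out (λ - 4): p(λ) = (λ - 4)(λ² - 7λ + 4).
Step 3 — remaining eigenvalues from the quadratic λ² - 7λ + 4 = 0:
  Δ = 7² - 4·4 = 49 - 16 = 33,  λ = (7 ± √33)/2 = (7 ± 5.7446)/2 ≈ 6.3723 or 0.6277.
  Sorted: λ_1 = 6.3723,  λ_2 = 4,  λ_3 = 0.6277  (check: sum = 11 = tr ✓).

Step 4 — unit eigenvector for λ_1 ≈ 6.3723: v spans the null space of (Sigma - λ_1 I), whose rows are
  r_1 = (-2.3723, 0, -2),  r_2 = (0, -2.3723, 2),  r_3 = (-2, 2, -3.3723).
  v is orthogonal to every row, so take v ∝ r_1 × r_2 = ((0)·(2) - (-2)·(-2.3723), (-2)·(0) - (-2.3723)·(2), (-2.3723)·(-2.3723) - (0)·(0)) ≈ (-4.7446, 4.7446, 5.6277).
  Rescale (multiply by -1 so the first nonzero entry is positive): u = (4.7446, -4.7446, -5.6277).
  ||u|| = √((4.7446)² + (-4.7446)² + (-5.6277)²) = √(76.693) ≈ 8.7575,  v_1 = u/||u|| ≈ (0.5418, -0.5418, -0.6426) (||v_1|| = 1).

λ_1 = 6.3723,  λ_2 = 4,  λ_3 = 0.6277;  v_1 ≈ (0.5418, -0.5418, -0.6426)


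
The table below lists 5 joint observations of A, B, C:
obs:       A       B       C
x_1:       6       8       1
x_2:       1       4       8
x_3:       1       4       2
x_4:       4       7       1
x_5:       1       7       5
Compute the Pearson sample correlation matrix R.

Step 1 — column means:
  mean(A) = (6 + 1 + 1 + 4 + 1) / 5 = 13/5 = 2.6
  mean(B) = (8 + 4 + 4 + 7 + 7) / 5 = 30/5 = 6
  mean(C) = (1 + 8 + 2 + 1 + 5) / 5 = 17/5 = 3.4

Step 2 — sample variances and covariances s[i,j] = (1/(n-1)) · Σ_k (x_{k,i} - mean_i) · (x_{k,j} - mean_j), with n-1 = 4:
  s[A,A] = ((3.4)·(3.4) + (-1.6)·(-1.6) + (-1.6)·(-1.6) + (1.4)·(1.4) + (-1.6)·(-1.6)) / 4 = 21.2/4 = 5.3
  s[A,B] = ((3.4)·(2) + (-1.6)·(-2) + (-1.6)·(-2) + (1.4)·(1) + (-1.6)·(1)) / 4 = 13/4 = 3.25
  s[A,C] = ((3.4)·(-2.4) + (-1.6)·(4.6) + (-1.6)·(-1.4) + (1.4)·(-2.4) + (-1.6)·(1.6)) / 4 = -19.2/4 = -4.8
  s[B,B] = ((2)·(2) + (-2)·(-2) + (-2)·(-2) + (1)·(1) + (1)·(1)) / 4 = 14/4 = 3.5
  s[B,C] = ((2)·(-2.4) + (-2)·(4.6) + (-2)·(-1.4) + (1)·(-2.4) + (1)·(1.6)) / 4 = -12/4 = -3
  s[C,C] = ((-2.4)·(-2.4) + (4.6)·(4.6) + (-1.4)·(-1.4) + (-2.4)·(-2.4) + (1.6)·(1.6)) / 4 = 37.2/4 = 9.3
  Sample standard deviations s_i = √(s[i,i]):
  s(A) = √(5.3) = 2.3022
  s(B) = √(3.5) = 1.8708
  s(C) = √(9.3) = 3.0496

Step 3 — r_{ij} = s_{ij} / (s_i · s_j):
  r[A,A] = 1 (diagonal).
  r[A,B] = 3.25 / (2.3022 · 1.8708) = 3.25 / 4.307 = 0.7546
  r[A,C] = -4.8 / (2.3022 · 3.0496) = -4.8 / 7.0207 = -0.6837
  r[B,B] = 1 (diagonal).
  r[B,C] = -3 / (1.8708 · 3.0496) = -3 / 5.7053 = -0.5258
  r[C,C] = 1 (diagonal).

R is symmetric with unit diagonal. Assembling:

R = [[1, 0.7546, -0.6837],
 [0.7546, 1, -0.5258],
 [-0.6837, -0.5258, 1]]


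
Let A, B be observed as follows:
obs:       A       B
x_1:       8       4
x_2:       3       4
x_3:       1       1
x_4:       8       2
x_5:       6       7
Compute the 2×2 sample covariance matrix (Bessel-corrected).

Step 1 — column means:
  mean(A) = (8 + 3 + 1 + 8 + 6) / 5 = 26/5 = 5.2
  mean(B) = (4 + 4 + 1 + 2 + 7) / 5 = 18/5 = 3.6

Step 2 — sample covariance S[i,j] = (1/(n-1)) · Σ_k (x_{k,i} - mean_i) · (x_{k,j} - mean_j), with n-1 = 4.
  S[A,A] = ((2.8)·(2.8) + (-2.2)·(-2.2) + (-4.2)·(-4.2) + (2.8)·(2.8) + (0.8)·(0.8)) / 4 = 38.8/4 = 9.7
  S[A,B] = ((2.8)·(0.4) + (-2.2)·(0.4) + (-4.2)·(-2.6) + (2.8)·(-1.6) + (0.8)·(3.4)) / 4 = 9.4/4 = 2.35
  S[B,B] = ((0.4)·(0.4) + (0.4)·(0.4) + (-2.6)·(-2.6) + (-1.6)·(-1.6) + (3.4)·(3.4)) / 4 = 21.2/4 = 5.3

S is symmetric (S[j,i] = S[i,j]). Assembling:

S = [[9.7, 2.35],
 [2.35, 5.3]]


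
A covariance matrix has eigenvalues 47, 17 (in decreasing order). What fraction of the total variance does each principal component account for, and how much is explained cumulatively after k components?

Step 1 — total variance = trace(Sigma) = Σ λ_i = 47 + 17 = 64.

Step 2 — fraction explained by component i = λ_i / Σ λ:
  PC1: 47/64 = 0.7344
  PC2: 17/64 = 0.2656

Step 3 — cumulative fraction after k components = (λ_1 + ... + λ_k) / Σ λ:
  k = 1: 47/64 = 0.7344
  k = 2: (47 + 17)/64 = 64/64 = 1

Summary (fraction, with percent):

explained: PC1 0.7344 (73.44%), PC2 0.2656 (26.56%);  cumulative: 0.7344, 1


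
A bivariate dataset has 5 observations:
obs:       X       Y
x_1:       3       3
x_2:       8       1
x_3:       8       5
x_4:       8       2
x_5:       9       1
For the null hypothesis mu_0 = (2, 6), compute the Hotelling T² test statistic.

Step 1 — sample mean vector:
  mean(X) = (3 + 8 + 8 + 8 + 9) / 5 = 36/5 = 7.2
  mean(Y) = (3 + 1 + 5 + 2 + 1) / 5 = 12/5 = 2.4
  x̄ = (7.2, 2.4),  deviation x̄ - mu_0 = (7.2, 2.4) - (2, 6) = (5.2, -3.6).

Step 2 — sample covariance matrix, S[i,j] = (1/(n-1)) · Σ_k (x_{k,i} - mean_i) · (x_{k,j} - mean_j), divisor n-1 = 4:
  S[X,X] = ((-4.2)·(-4.2) + (0.8)·(0.8) + (0.8)·(0.8) + (0.8)·(0.8) + (1.8)·(1.8)) / 4 = 22.8/4 = 5.7
  S[X,Y] = ((-4.2)·(0.6) + (0.8)·(-1.4) + (0.8)·(2.6) + (0.8)·(-0.4) + (1.8)·(-1.4)) / 4 = -4.4/4 = -1.1
  S[Y,Y] = ((0.6)·(0.6) + (-1.4)·(-1.4) + (2.6)·(2.6) + (-0.4)·(-0.4) + (-1.4)·(-1.4)) / 4 = 11.2/4 = 2.8
  S = [[5.7, -1.1],
 [-1.1, 2.8]].

Step 3 — invert S. det(S) = 5.7·2.8 - (-1.1)² = 14.75.
  S^{-1} = (1/det) · [[d, -b], [-b, a]] = [[0.1898, 0.0746],
 [0.0746, 0.3864]].

Step 4 — quadratic form (x̄ - mu_0)^T · S^{-1} · (x̄ - mu_0):
  S^{-1} · (x̄ - mu_0) = (0.7186, -1.0034),
  (x̄ - mu_0)^T · [...] = (5.2)·(0.7186) + (-3.6)·(-1.0034) = 7.3492.

Step 5 — scale by n: T² = 5 · 7.3492 = 36.7458.

T² ≈ 36.7458


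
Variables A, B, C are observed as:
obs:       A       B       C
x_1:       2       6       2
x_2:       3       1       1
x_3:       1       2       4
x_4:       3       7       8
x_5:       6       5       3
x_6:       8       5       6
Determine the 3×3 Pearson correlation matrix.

Step 1 — column means:
  mean(A) = (2 + 3 + 1 + 3 + 6 + 8) / 6 = 23/6 = 3.8333
  mean(B) = (6 + 1 + 2 + 7 + 5 + 5) / 6 = 26/6 = 4.3333
  mean(C) = (2 + 1 + 4 + 8 + 3 + 6) / 6 = 24/6 = 4

Step 2 — sample variances and covariances s[i,j] = (1/(n-1)) · Σ_k (x_{k,i} - mean_i) · (x_{k,j} - mean_j), with n-1 = 5:
  s[A,A] = ((-1.8333)·(-1.8333) + (-0.8333)·(-0.8333) + (-2.8333)·(-2.8333) + (-0.8333)·(-0.8333) + (2.1667)·(2.1667) + (4.1667)·(4.1667)) / 5 = 34.8333/5 = 6.9667
  s[A,B] = ((-1.8333)·(1.6667) + (-0.8333)·(-3.3333) + (-2.8333)·(-2.3333) + (-0.8333)·(2.6667) + (2.1667)·(0.6667) + (4.1667)·(0.6667)) / 5 = 8.3333/5 = 1.6667
  s[A,C] = ((-1.8333)·(-2) + (-0.8333)·(-3) + (-2.8333)·(0) + (-0.8333)·(4) + (2.1667)·(-1) + (4.1667)·(2)) / 5 = 9/5 = 1.8
  s[B,B] = ((1.6667)·(1.6667) + (-3.3333)·(-3.3333) + (-2.3333)·(-2.3333) + (2.6667)·(2.6667) + (0.6667)·(0.6667) + (0.6667)·(0.6667)) / 5 = 27.3333/5 = 5.4667
  s[B,C] = ((1.6667)·(-2) + (-3.3333)·(-3) + (-2.3333)·(0) + (2.6667)·(4) + (0.6667)·(-1) + (0.6667)·(2)) / 5 = 18/5 = 3.6
  s[C,C] = ((-2)·(-2) + (-3)·(-3) + (0)·(0) + (4)·(4) + (-1)·(-1) + (2)·(2)) / 5 = 34/5 = 6.8
  Sample standard deviations s_i = √(s[i,i]):
  s(A) = √(6.9667) = 2.6394
  s(B) = √(5.4667) = 2.3381
  s(C) = √(6.8) = 2.6077

Step 3 — r_{ij} = s_{ij} / (s_i · s_j):
  r[A,A] = 1 (diagonal).
  r[A,B] = 1.6667 / (2.6394 · 2.3381) = 1.6667 / 6.1713 = 0.2701
  r[A,C] = 1.8 / (2.6394 · 2.6077) = 1.8 / 6.8828 = 0.2615
  r[B,B] = 1 (diagonal).
  r[B,C] = 3.6 / (2.3381 · 2.6077) = 3.6 / 6.097 = 0.5905
  r[C,C] = 1 (diagonal).

R is symmetric with unit diagonal. Assembling:

R = [[1, 0.2701, 0.2615],
 [0.2701, 1, 0.5905],
 [0.2615, 0.5905, 1]]


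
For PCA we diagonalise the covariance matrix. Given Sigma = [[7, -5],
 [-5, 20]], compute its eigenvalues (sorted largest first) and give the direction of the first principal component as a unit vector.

Step 1 — characteristic polynomial of 2×2 Sigma:
  det(Sigma - λI) = λ² - trace · λ + det = 0.
  trace = 7 + 20 = 27, det = 7·20 - (-5)² = 115.
Step 2 — discriminant:
  Δ = trace² - 4·det = 729 - 460 = 269.
Step 3 — eigenvalues:
  λ = (trace ± √Δ)/2 = (27 ± 16.4012)/2,
  λ_1 = 21.7006,  λ_2 = 5.2994.

Step 4 — unit eigenvector for λ_1: solve (Sigma - λ_1 I)v = 0. First row:
  (7 - 21.7006)·v_x + (-5)·v_y = 0, i.e. (-14.7006)·v_x + (-5)·v_y = 0,
  so v ∝ (b, λ_1 - a) = (-5, 14.7006); multiply by -1 so the first entry is positive: u = (5, -14.7006).
  ||u|| = √((5)² + (-14.7006)²) = √(241.1079) ≈ 15.5277,
  v_1 = u/||u|| ≈ (0.322, -0.9467) (||v_1|| = 1).

λ_1 = 21.7006,  λ_2 = 5.2994;  v_1 ≈ (0.322, -0.9467)


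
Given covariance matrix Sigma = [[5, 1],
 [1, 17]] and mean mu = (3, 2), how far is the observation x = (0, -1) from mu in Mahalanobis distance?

Step 1 — centre the observation: (x - mu) = (-3, -3).

Step 2 — invert Sigma. det(Sigma) = 5·17 - (1)² = 84.
  Sigma^{-1} = (1/det) · [[d, -b], [-b, a]] = [[0.2024, -0.0119],
 [-0.0119, 0.0595]].

Step 3 — form the quadratic (x - mu)^T · Sigma^{-1} · (x - mu):
  Sigma^{-1} · (x - mu) = (-0.5714, -0.1429).
  (x - mu)^T · [Sigma^{-1} · (x - mu)] = (-3)·(-0.5714) + (-3)·(-0.1429) = 2.1429.

Step 4 — take square root: d = √(2.1429) ≈ 1.4639.

d(x, mu) = √(2.1429) ≈ 1.4639


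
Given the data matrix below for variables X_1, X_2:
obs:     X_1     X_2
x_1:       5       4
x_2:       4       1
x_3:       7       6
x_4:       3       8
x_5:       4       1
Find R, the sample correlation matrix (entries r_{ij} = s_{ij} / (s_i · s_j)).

Step 1 — column means:
  mean(X_1) = (5 + 4 + 7 + 3 + 4) / 5 = 23/5 = 4.6
  mean(X_2) = (4 + 1 + 6 + 8 + 1) / 5 = 20/5 = 4

Step 2 — sample variances and covariances s[i,j] = (1/(n-1)) · Σ_k (x_{k,i} - mean_i) · (x_{k,j} - mean_j), with n-1 = 4:
  s[X_1,X_1] = ((0.4)·(0.4) + (-0.6)·(-0.6) + (2.4)·(2.4) + (-1.6)·(-1.6) + (-0.6)·(-0.6)) / 4 = 9.2/4 = 2.3
  s[X_1,X_2] = ((0.4)·(0) + (-0.6)·(-3) + (2.4)·(2) + (-1.6)·(4) + (-0.6)·(-3)) / 4 = 2/4 = 0.5
  s[X_2,X_2] = ((0)·(0) + (-3)·(-3) + (2)·(2) + (4)·(4) + (-3)·(-3)) / 4 = 38/4 = 9.5
  Sample standard deviations s_i = √(s[i,i]):
  s(X_1) = √(2.3) = 1.5166
  s(X_2) = √(9.5) = 3.0822

Step 3 — r_{ij} = s_{ij} / (s_i · s_j):
  r[X_1,X_1] = 1 (diagonal).
  r[X_1,X_2] = 0.5 / (1.5166 · 3.0822) = 0.5 / 4.6744 = 0.107
  r[X_2,X_2] = 1 (diagonal).

R is symmetric with unit diagonal. Assembling:

R = [[1, 0.107],
 [0.107, 1]]


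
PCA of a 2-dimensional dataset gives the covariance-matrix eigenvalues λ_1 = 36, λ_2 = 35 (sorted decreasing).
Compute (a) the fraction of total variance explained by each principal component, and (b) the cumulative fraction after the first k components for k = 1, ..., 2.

Step 1 — total variance = trace(Sigma) = Σ λ_i = 36 + 35 = 71.

Step 2 — fraction explained by component i = λ_i / Σ λ:
  PC1: 36/71 = 0.507
  PC2: 35/71 = 0.493

Step 3 — cumulative fraction after k components = (λ_1 + ... + λ_k) / Σ λ:
  k = 1: 36/71 = 0.507
  k = 2: (36 + 35)/71 = 71/71 = 1

Summary (fraction, with percent):

explained: PC1 0.507 (50.7%), PC2 0.493 (49.3%);  cumulative: 0.507, 1


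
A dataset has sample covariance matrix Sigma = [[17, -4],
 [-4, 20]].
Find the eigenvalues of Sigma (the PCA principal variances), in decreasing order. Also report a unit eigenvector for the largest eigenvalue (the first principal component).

Step 1 — characteristic polynomial of 2×2 Sigma:
  det(Sigma - λI) = λ² - trace · λ + det = 0.
  trace = 17 + 20 = 37, det = 17·20 - (-4)² = 324.
Step 2 — discriminant:
  Δ = trace² - 4·det = 1369 - 1296 = 73.
Step 3 — eigenvalues:
  λ = (trace ± √Δ)/2 = (37 ± 8.544)/2,
  λ_1 = 22.772,  λ_2 = 14.228.

Step 4 — unit eigenvector for λ_1: solve (Sigma - λ_1 I)v = 0. First row:
  (17 - 22.772)·v_x + (-4)·v_y = 0, i.e. (-5.772)·v_x + (-4)·v_y = 0,
  so v ∝ (b, λ_1 - a) = (-4, 5.772); multiply by -1 so the first entry is positive: u = (4, -5.772).
  ||u|| = √((4)² + (-5.772)²) = √(49.316) ≈ 7.0225,
  v_1 = u/||u|| ≈ (0.5696, -0.8219) (||v_1|| = 1).

λ_1 = 22.772,  λ_2 = 14.228;  v_1 ≈ (0.5696, -0.8219)


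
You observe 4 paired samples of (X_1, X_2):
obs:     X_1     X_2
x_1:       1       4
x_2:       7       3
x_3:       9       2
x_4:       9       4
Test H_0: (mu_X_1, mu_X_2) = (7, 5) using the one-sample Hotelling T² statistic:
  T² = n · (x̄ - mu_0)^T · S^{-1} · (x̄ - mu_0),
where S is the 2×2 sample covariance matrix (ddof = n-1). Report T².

Step 1 — sample mean vector:
  mean(X_1) = (1 + 7 + 9 + 9) / 4 = 26/4 = 6.5
  mean(X_2) = (4 + 3 + 2 + 4) / 4 = 13/4 = 3.25
  x̄ = (6.5, 3.25),  deviation x̄ - mu_0 = (6.5, 3.25) - (7, 5) = (-0.5, -1.75).

Step 2 — sample covariance matrix, S[i,j] = (1/(n-1)) · Σ_k (x_{k,i} - mean_i) · (x_{k,j} - mean_j), divisor n-1 = 3:
  S[X_1,X_1] = ((-5.5)·(-5.5) + (0.5)·(0.5) + (2.5)·(2.5) + (2.5)·(2.5)) / 3 = 43/3 = 14.3333
  S[X_1,X_2] = ((-5.5)·(0.75) + (0.5)·(-0.25) + (2.5)·(-1.25) + (2.5)·(0.75)) / 3 = -5.5/3 = -1.8333
  S[X_2,X_2] = ((0.75)·(0.75) + (-0.25)·(-0.25) + (-1.25)·(-1.25) + (0.75)·(0.75)) / 3 = 2.75/3 = 0.9167
  S = [[14.3333, -1.8333],
 [-1.8333, 0.9167]].

Step 3 — invert S. det(S) = 14.3333·0.9167 - (-1.8333)² = 9.7778.
  S^{-1} = (1/det) · [[d, -b], [-b, a]] = [[0.0938, 0.1875],
 [0.1875, 1.4659]].

Step 4 — quadratic form (x̄ - mu_0)^T · S^{-1} · (x̄ - mu_0):
  S^{-1} · (x̄ - mu_0) = (-0.375, -2.6591),
  (x̄ - mu_0)^T · [...] = (-0.5)·(-0.375) + (-1.75)·(-2.6591) = 4.8409.

Step 5 — scale by n: T² = 4 · 4.8409 = 19.3636.

T² ≈ 19.3636


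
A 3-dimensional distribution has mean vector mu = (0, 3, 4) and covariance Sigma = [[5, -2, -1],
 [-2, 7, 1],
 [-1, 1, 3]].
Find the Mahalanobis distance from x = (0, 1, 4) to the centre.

Step 1 — centre the observation: (x - mu) = (0, -2, 0).

Step 2 — invert Sigma (cofactor / det for 3×3, or solve directly):
  Sigma^{-1} = [[0.2353, 0.0588, 0.0588],
 [0.0588, 0.1647, -0.0353],
 [0.0588, -0.0353, 0.3647]].

Step 3 — form the quadratic (x - mu)^T · Sigma^{-1} · (x - mu):
  Sigma^{-1} · (x - mu) = (-0.1176, -0.3294, 0.0706).
  (x - mu)^T · [Sigma^{-1} · (x - mu)] = (0)·(-0.1176) + (-2)·(-0.3294) + (0)·(0.0706) = 0.6588.

Step 4 — take square root: d = √(0.6588) ≈ 0.8117.

d(x, mu) = √(0.6588) ≈ 0.8117
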